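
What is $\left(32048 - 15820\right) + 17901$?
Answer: $34129$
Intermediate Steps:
$\left(32048 - 15820\right) + 17901 = 16228 + 17901 = 34129$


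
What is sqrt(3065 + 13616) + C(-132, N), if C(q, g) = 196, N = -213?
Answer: 196 + sqrt(16681) ≈ 325.15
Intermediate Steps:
sqrt(3065 + 13616) + C(-132, N) = sqrt(3065 + 13616) + 196 = sqrt(16681) + 196 = 196 + sqrt(16681)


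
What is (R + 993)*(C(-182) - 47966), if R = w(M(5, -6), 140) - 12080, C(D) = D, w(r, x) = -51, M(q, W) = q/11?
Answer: 536272424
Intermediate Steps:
M(q, W) = q/11 (M(q, W) = q*(1/11) = q/11)
R = -12131 (R = -51 - 12080 = -12131)
(R + 993)*(C(-182) - 47966) = (-12131 + 993)*(-182 - 47966) = -11138*(-48148) = 536272424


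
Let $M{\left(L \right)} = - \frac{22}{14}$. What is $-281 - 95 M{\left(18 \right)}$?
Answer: $- \frac{922}{7} \approx -131.71$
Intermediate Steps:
$M{\left(L \right)} = - \frac{11}{7}$ ($M{\left(L \right)} = \left(-22\right) \frac{1}{14} = - \frac{11}{7}$)
$-281 - 95 M{\left(18 \right)} = -281 - - \frac{1045}{7} = -281 + \frac{1045}{7} = - \frac{922}{7}$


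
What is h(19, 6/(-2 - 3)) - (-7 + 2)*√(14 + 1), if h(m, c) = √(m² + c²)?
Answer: 5*√15 + √9061/5 ≈ 38.403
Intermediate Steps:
h(m, c) = √(c² + m²)
h(19, 6/(-2 - 3)) - (-7 + 2)*√(14 + 1) = √((6/(-2 - 3))² + 19²) - (-7 + 2)*√(14 + 1) = √((6/(-5))² + 361) - (-5)*√15 = √((-⅕*6)² + 361) + 5*√15 = √((-6/5)² + 361) + 5*√15 = √(36/25 + 361) + 5*√15 = √(9061/25) + 5*√15 = √9061/5 + 5*√15 = 5*√15 + √9061/5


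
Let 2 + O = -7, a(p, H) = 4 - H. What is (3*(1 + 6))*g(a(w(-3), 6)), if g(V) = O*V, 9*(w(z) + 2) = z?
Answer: 378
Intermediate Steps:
w(z) = -2 + z/9
O = -9 (O = -2 - 7 = -9)
g(V) = -9*V
(3*(1 + 6))*g(a(w(-3), 6)) = (3*(1 + 6))*(-9*(4 - 1*6)) = (3*7)*(-9*(4 - 6)) = 21*(-9*(-2)) = 21*18 = 378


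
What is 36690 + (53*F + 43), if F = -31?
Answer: 35090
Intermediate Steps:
36690 + (53*F + 43) = 36690 + (53*(-31) + 43) = 36690 + (-1643 + 43) = 36690 - 1600 = 35090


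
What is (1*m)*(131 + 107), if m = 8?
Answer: 1904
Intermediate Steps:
(1*m)*(131 + 107) = (1*8)*(131 + 107) = 8*238 = 1904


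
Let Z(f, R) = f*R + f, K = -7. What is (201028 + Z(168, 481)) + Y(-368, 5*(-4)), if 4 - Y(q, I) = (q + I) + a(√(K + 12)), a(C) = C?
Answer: 282396 - √5 ≈ 2.8239e+5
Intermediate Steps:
Z(f, R) = f + R*f (Z(f, R) = R*f + f = f + R*f)
Y(q, I) = 4 - I - q - √5 (Y(q, I) = 4 - ((q + I) + √(-7 + 12)) = 4 - ((I + q) + √5) = 4 - (I + q + √5) = 4 + (-I - q - √5) = 4 - I - q - √5)
(201028 + Z(168, 481)) + Y(-368, 5*(-4)) = (201028 + 168*(1 + 481)) + (4 - 5*(-4) - 1*(-368) - √5) = (201028 + 168*482) + (4 - 1*(-20) + 368 - √5) = (201028 + 80976) + (4 + 20 + 368 - √5) = 282004 + (392 - √5) = 282396 - √5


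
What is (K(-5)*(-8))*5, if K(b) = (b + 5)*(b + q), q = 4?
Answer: 0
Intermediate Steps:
K(b) = (4 + b)*(5 + b) (K(b) = (b + 5)*(b + 4) = (5 + b)*(4 + b) = (4 + b)*(5 + b))
(K(-5)*(-8))*5 = ((20 + (-5)**2 + 9*(-5))*(-8))*5 = ((20 + 25 - 45)*(-8))*5 = (0*(-8))*5 = 0*5 = 0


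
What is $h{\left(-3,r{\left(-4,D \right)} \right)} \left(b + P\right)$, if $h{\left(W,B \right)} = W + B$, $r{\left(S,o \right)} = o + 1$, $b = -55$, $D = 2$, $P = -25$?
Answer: $0$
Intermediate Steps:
$r{\left(S,o \right)} = 1 + o$
$h{\left(W,B \right)} = B + W$
$h{\left(-3,r{\left(-4,D \right)} \right)} \left(b + P\right) = \left(\left(1 + 2\right) - 3\right) \left(-55 - 25\right) = \left(3 - 3\right) \left(-80\right) = 0 \left(-80\right) = 0$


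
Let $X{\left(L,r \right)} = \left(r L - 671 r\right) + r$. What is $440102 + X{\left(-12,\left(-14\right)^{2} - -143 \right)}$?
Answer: $208904$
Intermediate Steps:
$X{\left(L,r \right)} = - 670 r + L r$ ($X{\left(L,r \right)} = \left(L r - 671 r\right) + r = \left(- 671 r + L r\right) + r = - 670 r + L r$)
$440102 + X{\left(-12,\left(-14\right)^{2} - -143 \right)} = 440102 + \left(\left(-14\right)^{2} - -143\right) \left(-670 - 12\right) = 440102 + \left(196 + 143\right) \left(-682\right) = 440102 + 339 \left(-682\right) = 440102 - 231198 = 208904$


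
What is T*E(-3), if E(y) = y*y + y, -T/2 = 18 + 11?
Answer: -348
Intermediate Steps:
T = -58 (T = -2*(18 + 11) = -2*29 = -58)
E(y) = y + y² (E(y) = y² + y = y + y²)
T*E(-3) = -(-174)*(1 - 3) = -(-174)*(-2) = -58*6 = -348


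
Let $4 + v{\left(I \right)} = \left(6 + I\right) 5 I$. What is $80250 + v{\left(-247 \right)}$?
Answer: $377881$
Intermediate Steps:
$v{\left(I \right)} = -4 + I \left(30 + 5 I\right)$ ($v{\left(I \right)} = -4 + \left(6 + I\right) 5 I = -4 + \left(30 + 5 I\right) I = -4 + I \left(30 + 5 I\right)$)
$80250 + v{\left(-247 \right)} = 80250 + \left(-4 + 5 \left(-247\right)^{2} + 30 \left(-247\right)\right) = 80250 - -297631 = 80250 + 297631 = 377881$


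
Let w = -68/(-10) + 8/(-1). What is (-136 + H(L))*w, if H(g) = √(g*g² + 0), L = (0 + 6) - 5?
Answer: 162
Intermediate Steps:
L = 1 (L = 6 - 5 = 1)
w = -6/5 (w = -68*(-⅒) + 8*(-1) = 34/5 - 8 = -6/5 ≈ -1.2000)
H(g) = √(g³) (H(g) = √(g³ + 0) = √(g³))
(-136 + H(L))*w = (-136 + √(1³))*(-6/5) = (-136 + √1)*(-6/5) = (-136 + 1)*(-6/5) = -135*(-6/5) = 162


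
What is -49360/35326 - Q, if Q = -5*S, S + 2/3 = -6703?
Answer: -1776177005/52989 ≈ -33520.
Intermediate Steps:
S = -20111/3 (S = -2/3 - 6703 = -20111/3 ≈ -6703.7)
Q = 100555/3 (Q = -5*(-20111/3) = 100555/3 ≈ 33518.)
-49360/35326 - Q = -49360/35326 - 1*100555/3 = -49360*1/35326 - 100555/3 = -24680/17663 - 100555/3 = -1776177005/52989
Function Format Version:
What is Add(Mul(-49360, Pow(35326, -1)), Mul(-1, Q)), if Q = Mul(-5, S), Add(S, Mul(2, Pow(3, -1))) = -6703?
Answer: Rational(-1776177005, 52989) ≈ -33520.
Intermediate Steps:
S = Rational(-20111, 3) (S = Add(Rational(-2, 3), -6703) = Rational(-20111, 3) ≈ -6703.7)
Q = Rational(100555, 3) (Q = Mul(-5, Rational(-20111, 3)) = Rational(100555, 3) ≈ 33518.)
Add(Mul(-49360, Pow(35326, -1)), Mul(-1, Q)) = Add(Mul(-49360, Pow(35326, -1)), Mul(-1, Rational(100555, 3))) = Add(Mul(-49360, Rational(1, 35326)), Rational(-100555, 3)) = Add(Rational(-24680, 17663), Rational(-100555, 3)) = Rational(-1776177005, 52989)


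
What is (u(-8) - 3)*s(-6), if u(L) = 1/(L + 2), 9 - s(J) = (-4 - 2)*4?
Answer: -209/2 ≈ -104.50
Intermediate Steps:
s(J) = 33 (s(J) = 9 - (-4 - 2)*4 = 9 - (-6)*4 = 9 - 1*(-24) = 9 + 24 = 33)
u(L) = 1/(2 + L)
(u(-8) - 3)*s(-6) = (1/(2 - 8) - 3)*33 = (1/(-6) - 3)*33 = (-1/6 - 3)*33 = -19/6*33 = -209/2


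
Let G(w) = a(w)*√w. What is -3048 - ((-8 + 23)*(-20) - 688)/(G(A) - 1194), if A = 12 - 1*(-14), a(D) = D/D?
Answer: -2173219476/712805 - 494*√26/712805 ≈ -3048.8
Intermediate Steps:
a(D) = 1
A = 26 (A = 12 + 14 = 26)
G(w) = √w (G(w) = 1*√w = √w)
-3048 - ((-8 + 23)*(-20) - 688)/(G(A) - 1194) = -3048 - ((-8 + 23)*(-20) - 688)/(√26 - 1194) = -3048 - (15*(-20) - 688)/(-1194 + √26) = -3048 - (-300 - 688)/(-1194 + √26) = -3048 - (-988)/(-1194 + √26) = -3048 + 988/(-1194 + √26)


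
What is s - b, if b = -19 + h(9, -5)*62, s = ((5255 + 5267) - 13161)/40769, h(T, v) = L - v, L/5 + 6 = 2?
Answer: 38687142/40769 ≈ 948.94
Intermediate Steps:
L = -20 (L = -30 + 5*2 = -30 + 10 = -20)
h(T, v) = -20 - v
s = -2639/40769 (s = (10522 - 13161)*(1/40769) = -2639*1/40769 = -2639/40769 ≈ -0.064731)
b = -949 (b = -19 + (-20 - 1*(-5))*62 = -19 + (-20 + 5)*62 = -19 - 15*62 = -19 - 930 = -949)
s - b = -2639/40769 - 1*(-949) = -2639/40769 + 949 = 38687142/40769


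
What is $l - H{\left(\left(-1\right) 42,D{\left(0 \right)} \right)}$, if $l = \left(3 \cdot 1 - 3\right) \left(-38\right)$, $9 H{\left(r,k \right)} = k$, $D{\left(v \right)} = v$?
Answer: $0$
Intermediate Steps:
$H{\left(r,k \right)} = \frac{k}{9}$
$l = 0$ ($l = \left(3 - 3\right) \left(-38\right) = 0 \left(-38\right) = 0$)
$l - H{\left(\left(-1\right) 42,D{\left(0 \right)} \right)} = 0 - \frac{1}{9} \cdot 0 = 0 - 0 = 0 + 0 = 0$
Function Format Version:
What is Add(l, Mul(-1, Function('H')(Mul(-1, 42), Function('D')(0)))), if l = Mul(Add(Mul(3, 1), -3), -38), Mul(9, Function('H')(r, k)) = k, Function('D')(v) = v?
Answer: 0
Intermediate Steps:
Function('H')(r, k) = Mul(Rational(1, 9), k)
l = 0 (l = Mul(Add(3, -3), -38) = Mul(0, -38) = 0)
Add(l, Mul(-1, Function('H')(Mul(-1, 42), Function('D')(0)))) = Add(0, Mul(-1, Mul(Rational(1, 9), 0))) = Add(0, Mul(-1, 0)) = Add(0, 0) = 0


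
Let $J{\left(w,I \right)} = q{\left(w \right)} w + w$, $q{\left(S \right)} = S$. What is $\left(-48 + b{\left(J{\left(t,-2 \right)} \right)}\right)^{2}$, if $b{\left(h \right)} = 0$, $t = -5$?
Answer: $2304$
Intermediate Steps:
$J{\left(w,I \right)} = w + w^{2}$ ($J{\left(w,I \right)} = w w + w = w^{2} + w = w + w^{2}$)
$\left(-48 + b{\left(J{\left(t,-2 \right)} \right)}\right)^{2} = \left(-48 + 0\right)^{2} = \left(-48\right)^{2} = 2304$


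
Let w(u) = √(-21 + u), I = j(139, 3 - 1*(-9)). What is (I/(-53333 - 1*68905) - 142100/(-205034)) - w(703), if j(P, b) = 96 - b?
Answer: 1446066412/2088578841 - √682 ≈ -25.423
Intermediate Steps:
I = 84 (I = 96 - (3 - 1*(-9)) = 96 - (3 + 9) = 96 - 1*12 = 96 - 12 = 84)
(I/(-53333 - 1*68905) - 142100/(-205034)) - w(703) = (84/(-53333 - 1*68905) - 142100/(-205034)) - √(-21 + 703) = (84/(-53333 - 68905) - 142100*(-1/205034)) - √682 = (84/(-122238) + 71050/102517) - √682 = (84*(-1/122238) + 71050/102517) - √682 = (-14/20373 + 71050/102517) - √682 = 1446066412/2088578841 - √682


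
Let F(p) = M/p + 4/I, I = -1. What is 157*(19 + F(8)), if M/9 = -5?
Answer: 11775/8 ≈ 1471.9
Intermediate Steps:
M = -45 (M = 9*(-5) = -45)
F(p) = -4 - 45/p (F(p) = -45/p + 4/(-1) = -45/p + 4*(-1) = -45/p - 4 = -4 - 45/p)
157*(19 + F(8)) = 157*(19 + (-4 - 45/8)) = 157*(19 - 77/8) = 157*(75/8) = 11775/8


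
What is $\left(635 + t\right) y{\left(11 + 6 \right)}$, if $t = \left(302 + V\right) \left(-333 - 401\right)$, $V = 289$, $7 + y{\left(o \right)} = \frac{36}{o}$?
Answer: $\frac{35952197}{17} \approx 2.1148 \cdot 10^{6}$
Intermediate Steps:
$y{\left(o \right)} = -7 + \frac{36}{o}$
$t = -433794$ ($t = \left(302 + 289\right) \left(-333 - 401\right) = 591 \left(-333 - 401\right) = 591 \left(-734\right) = -433794$)
$\left(635 + t\right) y{\left(11 + 6 \right)} = \left(635 - 433794\right) \left(-7 + \frac{36}{11 + 6}\right) = - 433159 \left(-7 + \frac{36}{17}\right) = \left(-433159\right) \left(- \frac{83}{17}\right) = \frac{35952197}{17}$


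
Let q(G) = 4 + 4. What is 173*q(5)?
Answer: 1384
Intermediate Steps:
q(G) = 8
173*q(5) = 173*8 = 1384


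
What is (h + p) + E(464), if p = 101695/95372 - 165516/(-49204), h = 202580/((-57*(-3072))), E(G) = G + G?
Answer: 11986495522587091/12839183117568 ≈ 933.59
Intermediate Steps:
E(G) = 2*G
h = 50645/43776 (h = 202580/175104 = 202580*(1/175104) = 50645/43776 ≈ 1.1569)
p = 5197348183/1173170972 (p = 101695*(1/95372) - 165516*(-1/49204) = 101695/95372 + 41379/12301 = 5197348183/1173170972 ≈ 4.4302)
(h + p) + E(464) = (50645/43776 + 5197348183/1173170972) + 2*464 = 71733589483987/12839183117568 + 928 = 11986495522587091/12839183117568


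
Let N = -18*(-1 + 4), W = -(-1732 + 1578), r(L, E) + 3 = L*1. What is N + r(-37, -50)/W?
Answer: -4178/77 ≈ -54.260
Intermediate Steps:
r(L, E) = -3 + L (r(L, E) = -3 + L*1 = -3 + L)
W = 154 (W = -1*(-154) = 154)
N = -54 (N = -18*3 = -54)
N + r(-37, -50)/W = -54 + (-3 - 37)/154 = -54 - 40*1/154 = -54 - 20/77 = -4178/77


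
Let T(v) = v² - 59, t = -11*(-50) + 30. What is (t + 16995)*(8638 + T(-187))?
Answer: 765356100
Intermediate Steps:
t = 580 (t = 550 + 30 = 580)
T(v) = -59 + v²
(t + 16995)*(8638 + T(-187)) = (580 + 16995)*(8638 + (-59 + (-187)²)) = 17575*(8638 + (-59 + 34969)) = 17575*(8638 + 34910) = 17575*43548 = 765356100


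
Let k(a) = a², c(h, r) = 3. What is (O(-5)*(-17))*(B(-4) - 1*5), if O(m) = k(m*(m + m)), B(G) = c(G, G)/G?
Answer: 244375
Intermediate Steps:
B(G) = 3/G
O(m) = 4*m⁴ (O(m) = (m*(m + m))² = (m*(2*m))² = (2*m²)² = 4*m⁴)
(O(-5)*(-17))*(B(-4) - 1*5) = ((4*(-5)⁴)*(-17))*(3/(-4) - 1*5) = ((4*625)*(-17))*(3*(-¼) - 5) = (2500*(-17))*(-¾ - 5) = -42500*(-23/4) = 244375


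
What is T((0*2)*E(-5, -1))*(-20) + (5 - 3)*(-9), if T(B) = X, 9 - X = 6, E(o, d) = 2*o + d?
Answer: -78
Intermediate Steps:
E(o, d) = d + 2*o
X = 3 (X = 9 - 1*6 = 9 - 6 = 3)
T(B) = 3
T((0*2)*E(-5, -1))*(-20) + (5 - 3)*(-9) = 3*(-20) + (5 - 3)*(-9) = -60 + 2*(-9) = -60 - 18 = -78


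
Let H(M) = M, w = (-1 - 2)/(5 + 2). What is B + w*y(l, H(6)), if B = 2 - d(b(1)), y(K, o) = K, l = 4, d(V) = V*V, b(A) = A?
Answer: -5/7 ≈ -0.71429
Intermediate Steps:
w = -3/7 ≈ -0.42857
d(V) = V**2
B = 1 (B = 2 - 1*1**2 = 2 - 1*1 = 2 - 1 = 1)
B + w*y(l, H(6)) = 1 - 3/7*4 = 1 - 12/7 = -5/7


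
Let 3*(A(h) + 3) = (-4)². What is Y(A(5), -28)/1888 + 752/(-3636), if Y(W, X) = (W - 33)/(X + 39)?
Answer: -983065/4719528 ≈ -0.20830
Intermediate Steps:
A(h) = 7/3 (A(h) = -3 + (⅓)*(-4)² = -3 + (⅓)*16 = -3 + 16/3 = 7/3)
Y(W, X) = (-33 + W)/(39 + X)
Y(A(5), -28)/1888 + 752/(-3636) = ((-33 + 7/3)/(39 - 28))/1888 + 752/(-3636) = (-92/3/11)*(1/1888) + 752*(-1/3636) = ((1/11)*(-92/3))*(1/1888) - 188/909 = -92/33*1/1888 - 188/909 = -23/15576 - 188/909 = -983065/4719528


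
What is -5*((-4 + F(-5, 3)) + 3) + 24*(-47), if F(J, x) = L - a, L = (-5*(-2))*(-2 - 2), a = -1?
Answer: -928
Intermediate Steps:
L = -40 (L = 10*(-4) = -40)
F(J, x) = -39 (F(J, x) = -40 - 1*(-1) = -40 + 1 = -39)
-5*((-4 + F(-5, 3)) + 3) + 24*(-47) = -5*((-4 - 39) + 3) + 24*(-47) = -5*(-43 + 3) - 1128 = -5*(-40) - 1128 = 200 - 1128 = -928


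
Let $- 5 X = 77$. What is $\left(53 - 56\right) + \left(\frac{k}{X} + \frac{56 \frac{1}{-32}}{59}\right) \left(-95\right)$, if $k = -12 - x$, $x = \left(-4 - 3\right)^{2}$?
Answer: $- \frac{6841411}{18172} \approx -376.48$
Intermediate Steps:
$x = 49$ ($x = \left(-7\right)^{2} = 49$)
$X = - \frac{77}{5}$ ($X = \left(- \frac{1}{5}\right) 77 = - \frac{77}{5} \approx -15.4$)
$k = -61$ ($k = -12 - 49 = -61$)
$\left(53 - 56\right) + \left(\frac{k}{X} + \frac{56 \frac{1}{-32}}{59}\right) \left(-95\right) = \left(53 - 56\right) + \left(- \frac{61}{- \frac{77}{5}} + \frac{56 \frac{1}{-32}}{59}\right) \left(-95\right) = \left(53 - 56\right) + \left(\left(-61\right) \left(- \frac{5}{77}\right) + 56 \left(- \frac{1}{32}\right) \frac{1}{59}\right) \left(-95\right) = -3 + \left(\frac{305}{77} - \frac{7}{236}\right) \left(-95\right) = -3 + \frac{71441}{18172} \left(-95\right) = -3 - \frac{6786895}{18172} = - \frac{6841411}{18172}$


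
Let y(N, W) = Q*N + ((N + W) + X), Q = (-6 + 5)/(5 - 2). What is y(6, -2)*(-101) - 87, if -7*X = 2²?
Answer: -1619/7 ≈ -231.29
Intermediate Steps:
Q = -⅓ (Q = -1/3 = -1*⅓ = -⅓ ≈ -0.33333)
X = -4/7 (X = -⅐*2² = -⅐*4 = -4/7 ≈ -0.57143)
y(N, W) = -4/7 + W + 2*N/3 (y(N, W) = -N/3 + ((N + W) - 4/7) = -N/3 + (-4/7 + N + W) = -4/7 + W + 2*N/3)
y(6, -2)*(-101) - 87 = (-4/7 - 2 + (⅔)*6)*(-101) - 87 = (-4/7 - 2 + 4)*(-101) - 87 = (10/7)*(-101) - 87 = -1010/7 - 87 = -1619/7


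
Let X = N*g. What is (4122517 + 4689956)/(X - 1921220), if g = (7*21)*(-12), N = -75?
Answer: -8812473/1788920 ≈ -4.9261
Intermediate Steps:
g = -1764 (g = 147*(-12) = -1764)
X = 132300 (X = -75*(-1764) = 132300)
(4122517 + 4689956)/(X - 1921220) = (4122517 + 4689956)/(132300 - 1921220) = 8812473/(-1788920) = 8812473*(-1/1788920) = -8812473/1788920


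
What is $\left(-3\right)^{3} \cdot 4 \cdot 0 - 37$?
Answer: $-37$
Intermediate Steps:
$\left(-3\right)^{3} \cdot 4 \cdot 0 - 37 = \left(-27\right) 0 - 37 = 0 - 37 = -37$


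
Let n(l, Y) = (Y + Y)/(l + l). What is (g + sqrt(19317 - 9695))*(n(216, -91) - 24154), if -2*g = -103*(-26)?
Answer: 6986038345/216 - 5217355*sqrt(9622)/216 ≈ 2.9973e+7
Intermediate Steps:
n(l, Y) = Y/l (n(l, Y) = (2*Y)/((2*l)) = (2*Y)*(1/(2*l)) = Y/l)
g = -1339 (g = -(-103)*(-26)/2 = -1/2*2678 = -1339)
(g + sqrt(19317 - 9695))*(n(216, -91) - 24154) = (-1339 + sqrt(19317 - 9695))*(-91/216 - 24154) = (-1339 + sqrt(9622))*(-91*1/216 - 24154) = (-1339 + sqrt(9622))*(-91/216 - 24154) = (-1339 + sqrt(9622))*(-5217355/216) = 6986038345/216 - 5217355*sqrt(9622)/216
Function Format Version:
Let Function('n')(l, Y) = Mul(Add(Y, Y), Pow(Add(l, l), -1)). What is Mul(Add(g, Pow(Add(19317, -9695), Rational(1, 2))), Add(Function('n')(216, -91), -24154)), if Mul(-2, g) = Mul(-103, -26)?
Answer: Add(Rational(6986038345, 216), Mul(Rational(-5217355, 216), Pow(9622, Rational(1, 2)))) ≈ 2.9973e+7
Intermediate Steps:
Function('n')(l, Y) = Mul(Y, Pow(l, -1)) (Function('n')(l, Y) = Mul(Mul(2, Y), Pow(Mul(2, l), -1)) = Mul(Mul(2, Y), Mul(Rational(1, 2), Pow(l, -1))) = Mul(Y, Pow(l, -1)))
g = -1339 (g = Mul(Rational(-1, 2), Mul(-103, -26)) = Mul(Rational(-1, 2), 2678) = -1339)
Mul(Add(g, Pow(Add(19317, -9695), Rational(1, 2))), Add(Function('n')(216, -91), -24154)) = Mul(Add(-1339, Pow(Add(19317, -9695), Rational(1, 2))), Add(Mul(-91, Pow(216, -1)), -24154)) = Mul(Add(-1339, Pow(9622, Rational(1, 2))), Add(Mul(-91, Rational(1, 216)), -24154)) = Mul(Add(-1339, Pow(9622, Rational(1, 2))), Add(Rational(-91, 216), -24154)) = Mul(Add(-1339, Pow(9622, Rational(1, 2))), Rational(-5217355, 216)) = Add(Rational(6986038345, 216), Mul(Rational(-5217355, 216), Pow(9622, Rational(1, 2))))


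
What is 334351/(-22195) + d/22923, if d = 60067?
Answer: -275266996/22120695 ≈ -12.444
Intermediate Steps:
334351/(-22195) + d/22923 = 334351/(-22195) + 60067/22923 = 334351*(-1/22195) + 60067*(1/22923) = -14537/965 + 60067/22923 = -275266996/22120695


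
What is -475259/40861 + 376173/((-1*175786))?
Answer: -98914683527/7182791746 ≈ -13.771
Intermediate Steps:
-475259/40861 + 376173/((-1*175786)) = -475259*1/40861 + 376173/(-175786) = -475259/40861 + 376173*(-1/175786) = -475259/40861 - 376173/175786 = -98914683527/7182791746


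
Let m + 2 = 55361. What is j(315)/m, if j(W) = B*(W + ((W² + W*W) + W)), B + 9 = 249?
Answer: 5308800/6151 ≈ 863.08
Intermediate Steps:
B = 240 (B = -9 + 249 = 240)
m = 55359 (m = -2 + 55361 = 55359)
j(W) = 480*W + 480*W² (j(W) = 240*(W + ((W² + W*W) + W)) = 240*(W + ((W² + W²) + W)) = 240*(W + (2*W² + W)) = 240*(W + (W + 2*W²)) = 240*(2*W + 2*W²) = 480*W + 480*W²)
j(315)/m = (480*315*(1 + 315))/55359 = (480*315*316)*(1/55359) = 47779200*(1/55359) = 5308800/6151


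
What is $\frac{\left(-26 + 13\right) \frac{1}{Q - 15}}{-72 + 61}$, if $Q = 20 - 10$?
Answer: $- \frac{13}{55} \approx -0.23636$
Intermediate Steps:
$Q = 10$ ($Q = 20 - 10 = 10$)
$\frac{\left(-26 + 13\right) \frac{1}{Q - 15}}{-72 + 61} = \frac{\left(-26 + 13\right) \frac{1}{10 - 15}}{-72 + 61} = \frac{\left(-13\right) \frac{1}{-5}}{-11} = \left(-13\right) \left(- \frac{1}{5}\right) \left(- \frac{1}{11}\right) = \frac{13}{5} \left(- \frac{1}{11}\right) = - \frac{13}{55}$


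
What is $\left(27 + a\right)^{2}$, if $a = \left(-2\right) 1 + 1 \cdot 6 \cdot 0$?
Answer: $625$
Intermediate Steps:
$a = -2$ ($a = -2 + 6 \cdot 0 = -2 + 0 = -2$)
$\left(27 + a\right)^{2} = \left(27 - 2\right)^{2} = 25^{2} = 625$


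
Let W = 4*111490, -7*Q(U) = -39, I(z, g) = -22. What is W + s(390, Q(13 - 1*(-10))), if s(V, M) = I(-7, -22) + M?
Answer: 3121605/7 ≈ 4.4594e+5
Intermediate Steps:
Q(U) = 39/7 (Q(U) = -⅐*(-39) = 39/7)
W = 445960
s(V, M) = -22 + M
W + s(390, Q(13 - 1*(-10))) = 445960 + (-22 + 39/7) = 445960 - 115/7 = 3121605/7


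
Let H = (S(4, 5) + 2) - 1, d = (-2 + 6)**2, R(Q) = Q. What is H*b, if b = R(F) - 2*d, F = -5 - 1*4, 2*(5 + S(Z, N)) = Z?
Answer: 82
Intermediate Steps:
S(Z, N) = -5 + Z/2
F = -9 (F = -5 - 4 = -9)
d = 16 (d = 4**2 = 16)
H = -2 (H = ((-5 + (1/2)*4) + 2) - 1 = ((-5 + 2) + 2) - 1 = (-3 + 2) - 1 = -1 - 1 = -2)
b = -41 (b = -9 - 2*16 = -9 - 32 = -41)
H*b = -2*(-41) = 82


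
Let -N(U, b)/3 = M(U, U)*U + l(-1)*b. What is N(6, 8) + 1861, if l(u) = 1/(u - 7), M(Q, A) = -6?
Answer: 1972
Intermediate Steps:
l(u) = 1/(-7 + u)
N(U, b) = 18*U + 3*b/8 (N(U, b) = -3*(-6*U + b/(-7 - 1)) = -3*(-6*U + b/(-8)) = -3*(-6*U - b/8) = 18*U + 3*b/8)
N(6, 8) + 1861 = (18*6 + (3/8)*8) + 1861 = (108 + 3) + 1861 = 111 + 1861 = 1972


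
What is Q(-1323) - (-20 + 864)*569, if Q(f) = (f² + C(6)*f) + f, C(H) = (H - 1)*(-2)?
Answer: 1282000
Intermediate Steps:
C(H) = 2 - 2*H (C(H) = (-1 + H)*(-2) = 2 - 2*H)
Q(f) = f² - 9*f (Q(f) = (f² + (2 - 2*6)*f) + f = (f² + (2 - 12)*f) + f = (f² - 10*f) + f = f² - 9*f)
Q(-1323) - (-20 + 864)*569 = -1323*(-9 - 1323) - (-20 + 864)*569 = -1323*(-1332) - 844*569 = 1762236 - 1*480236 = 1762236 - 480236 = 1282000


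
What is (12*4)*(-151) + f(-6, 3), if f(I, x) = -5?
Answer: -7253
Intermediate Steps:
(12*4)*(-151) + f(-6, 3) = (12*4)*(-151) - 5 = 48*(-151) - 5 = -7248 - 5 = -7253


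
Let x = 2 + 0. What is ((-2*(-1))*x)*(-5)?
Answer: -20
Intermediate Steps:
x = 2
((-2*(-1))*x)*(-5) = (-2*(-1)*2)*(-5) = (2*2)*(-5) = 4*(-5) = -20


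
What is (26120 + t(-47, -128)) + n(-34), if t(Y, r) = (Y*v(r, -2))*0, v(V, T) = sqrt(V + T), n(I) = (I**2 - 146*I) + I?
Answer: 32206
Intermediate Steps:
n(I) = I**2 - 145*I
v(V, T) = sqrt(T + V)
t(Y, r) = 0 (t(Y, r) = (Y*sqrt(-2 + r))*0 = 0)
(26120 + t(-47, -128)) + n(-34) = (26120 + 0) - 34*(-145 - 34) = 26120 - 34*(-179) = 26120 + 6086 = 32206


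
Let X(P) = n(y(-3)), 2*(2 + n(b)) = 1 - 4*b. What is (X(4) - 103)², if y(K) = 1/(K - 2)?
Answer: 1083681/100 ≈ 10837.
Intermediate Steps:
y(K) = 1/(-2 + K)
n(b) = -3/2 - 2*b (n(b) = -2 + (1 - 4*b)/2 = -2 + (½ - 2*b) = -3/2 - 2*b)
X(P) = -11/10 (X(P) = -3/2 - 2/(-2 - 3) = -3/2 - 2/(-5) = -3/2 - 2*(-⅕) = -3/2 + ⅖ = -11/10)
(X(4) - 103)² = (-11/10 - 103)² = (-1041/10)² = 1083681/100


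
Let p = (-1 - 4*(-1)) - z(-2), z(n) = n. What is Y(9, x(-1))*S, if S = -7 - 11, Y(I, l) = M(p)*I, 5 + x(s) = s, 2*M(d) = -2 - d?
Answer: 567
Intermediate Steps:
p = 5 (p = (-1 - 4*(-1)) - 1*(-2) = (-1 + 4) + 2 = 3 + 2 = 5)
M(d) = -1 - d/2 (M(d) = (-2 - d)/2 = -1 - d/2)
x(s) = -5 + s
Y(I, l) = -7*I/2 (Y(I, l) = (-1 - ½*5)*I = (-1 - 5/2)*I = -7*I/2)
S = -18
Y(9, x(-1))*S = -7/2*9*(-18) = -63/2*(-18) = 567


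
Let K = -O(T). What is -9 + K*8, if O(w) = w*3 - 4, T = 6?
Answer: -121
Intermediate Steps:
O(w) = -4 + 3*w (O(w) = 3*w - 4 = -4 + 3*w)
K = -14 (K = -(-4 + 3*6) = -(-4 + 18) = -1*14 = -14)
-9 + K*8 = -9 - 14*8 = -9 - 112 = -121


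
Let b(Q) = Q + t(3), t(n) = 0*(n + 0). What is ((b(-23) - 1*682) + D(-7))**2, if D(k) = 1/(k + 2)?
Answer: 12432676/25 ≈ 4.9731e+5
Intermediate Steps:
t(n) = 0 (t(n) = 0*n = 0)
b(Q) = Q (b(Q) = Q + 0 = Q)
D(k) = 1/(2 + k)
((b(-23) - 1*682) + D(-7))**2 = ((-23 - 1*682) + 1/(2 - 7))**2 = ((-23 - 682) + 1/(-5))**2 = (-705 - 1/5)**2 = (-3526/5)**2 = 12432676/25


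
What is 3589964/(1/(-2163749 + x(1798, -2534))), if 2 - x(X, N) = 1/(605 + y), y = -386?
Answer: -1701142473478616/219 ≈ -7.7678e+12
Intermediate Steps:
x(X, N) = 437/219 (x(X, N) = 2 - 1/(605 - 386) = 2 - 1/219 = 437/219)
3589964/(1/(-2163749 + x(1798, -2534))) = 3589964/(1/(-2163749 + 437/219)) = 3589964/(1/(-473860594/219)) = 3589964/(-219/473860594) = 3589964*(-473860594/219) = -1701142473478616/219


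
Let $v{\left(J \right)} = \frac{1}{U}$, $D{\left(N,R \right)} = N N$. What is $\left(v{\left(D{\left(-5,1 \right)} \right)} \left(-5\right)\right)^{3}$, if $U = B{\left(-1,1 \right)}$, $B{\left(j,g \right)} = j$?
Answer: $125$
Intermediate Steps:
$D{\left(N,R \right)} = N^{2}$
$U = -1$
$v{\left(J \right)} = -1$ ($v{\left(J \right)} = \frac{1}{-1} = -1$)
$\left(v{\left(D{\left(-5,1 \right)} \right)} \left(-5\right)\right)^{3} = \left(\left(-1\right) \left(-5\right)\right)^{3} = 5^{3} = 125$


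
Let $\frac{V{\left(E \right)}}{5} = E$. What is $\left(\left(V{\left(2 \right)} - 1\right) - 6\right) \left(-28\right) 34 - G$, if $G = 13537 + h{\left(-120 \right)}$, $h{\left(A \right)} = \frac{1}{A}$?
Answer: $- \frac{1967159}{120} \approx -16393.0$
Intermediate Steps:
$V{\left(E \right)} = 5 E$
$G = \frac{1624439}{120}$ ($G = 13537 + \frac{1}{-120} = 13537 - \frac{1}{120} = \frac{1624439}{120} \approx 13537.0$)
$\left(\left(V{\left(2 \right)} - 1\right) - 6\right) \left(-28\right) 34 - G = \left(\left(5 \cdot 2 - 1\right) - 6\right) \left(-28\right) 34 - \frac{1624439}{120} = \left(\left(10 - 1\right) - 6\right) \left(-28\right) 34 - \frac{1624439}{120} = \left(9 - 6\right) \left(-28\right) 34 - \frac{1624439}{120} = 3 \left(-28\right) 34 - \frac{1624439}{120} = \left(-84\right) 34 - \frac{1624439}{120} = -2856 - \frac{1624439}{120} = - \frac{1967159}{120}$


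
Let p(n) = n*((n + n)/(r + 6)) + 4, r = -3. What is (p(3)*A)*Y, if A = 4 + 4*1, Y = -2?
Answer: -160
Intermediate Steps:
p(n) = 4 + 2*n²/3 (p(n) = n*((n + n)/(-3 + 6)) + 4 = n*((2*n)/3) + 4 = n*((2*n)*(⅓)) + 4 = n*(2*n/3) + 4 = 2*n²/3 + 4 = 4 + 2*n²/3)
A = 8 (A = 4 + 4 = 8)
(p(3)*A)*Y = ((4 + (⅔)*3²)*8)*(-2) = ((4 + (⅔)*9)*8)*(-2) = ((4 + 6)*8)*(-2) = (10*8)*(-2) = 80*(-2) = -160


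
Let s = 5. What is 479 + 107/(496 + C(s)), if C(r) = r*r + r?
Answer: 252061/526 ≈ 479.20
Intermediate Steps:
C(r) = r + r² (C(r) = r² + r = r + r²)
479 + 107/(496 + C(s)) = 479 + 107/(496 + 5*(1 + 5)) = 479 + 107/(496 + 5*6) = 479 + 107/(496 + 30) = 479 + 107/526 = 252061/526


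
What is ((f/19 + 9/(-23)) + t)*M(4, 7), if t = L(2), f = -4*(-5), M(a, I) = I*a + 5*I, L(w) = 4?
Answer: 128331/437 ≈ 293.66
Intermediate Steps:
M(a, I) = 5*I + I*a
f = 20
t = 4
((f/19 + 9/(-23)) + t)*M(4, 7) = ((20/19 + 9/(-23)) + 4)*(7*(5 + 4)) = ((20*(1/19) + 9*(-1/23)) + 4)*(7*9) = ((20/19 - 9/23) + 4)*63 = (289/437 + 4)*63 = (2037/437)*63 = 128331/437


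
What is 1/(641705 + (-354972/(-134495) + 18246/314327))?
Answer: 42275409865/27128455918699439 ≈ 1.5583e-6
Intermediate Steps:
1/(641705 + (-354972/(-134495) + 18246/314327)) = 1/(641705 + (-354972*(-1/134495) + 18246*(1/314327))) = 1/(641705 + (354972/134495 + 18246/314327)) = 1/(641705 + 114031279614/42275409865) = 1/(27128455918699439/42275409865) = 42275409865/27128455918699439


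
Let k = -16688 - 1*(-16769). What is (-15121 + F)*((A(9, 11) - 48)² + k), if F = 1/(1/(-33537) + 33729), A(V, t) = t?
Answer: -12400699825616875/565584736 ≈ -2.1925e+7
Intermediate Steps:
k = 81 (k = -16688 + 16769 = 81)
F = 33537/1131169472 (F = 1/(-1/33537 + 33729) = 1/(1131169472/33537) = 33537/1131169472 ≈ 2.9648e-5)
(-15121 + F)*((A(9, 11) - 48)² + k) = (-15121 + 33537/1131169472)*((11 - 48)² + 81) = -17104413552575*((-37)² + 81)/1131169472 = -17104413552575*(1369 + 81)/1131169472 = -17104413552575/1131169472*1450 = -12400699825616875/565584736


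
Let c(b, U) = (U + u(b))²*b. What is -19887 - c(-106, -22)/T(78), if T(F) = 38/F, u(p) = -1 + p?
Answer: 68416041/19 ≈ 3.6008e+6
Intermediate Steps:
c(b, U) = b*(-1 + U + b)² (c(b, U) = (U + (-1 + b))²*b = (-1 + U + b)²*b = b*(-1 + U + b)²)
-19887 - c(-106, -22)/T(78) = -19887 - (-106*(-1 - 22 - 106)²)/(38/78) = -19887 - (-106*(-129)²)/(38*(1/78)) = -19887 - (-106*16641)/19/39 = -19887 - (-1763946)*39/19 = -19887 - 1*(-68793894/19) = -19887 + 68793894/19 = 68416041/19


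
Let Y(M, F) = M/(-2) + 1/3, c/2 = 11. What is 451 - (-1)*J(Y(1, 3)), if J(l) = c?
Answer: 473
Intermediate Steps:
c = 22 (c = 2*11 = 22)
Y(M, F) = 1/3 - M/2 (Y(M, F) = M*(-1/2) + 1*(1/3) = -M/2 + 1/3 = 1/3 - M/2)
J(l) = 22
451 - (-1)*J(Y(1, 3)) = 451 - (-1)*22 = 451 - 1*(-22) = 451 + 22 = 473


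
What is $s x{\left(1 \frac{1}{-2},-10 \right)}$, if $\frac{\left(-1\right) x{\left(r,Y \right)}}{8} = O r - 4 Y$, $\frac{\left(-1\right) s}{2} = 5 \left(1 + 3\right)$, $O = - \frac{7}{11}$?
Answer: $\frac{141920}{11} \approx 12902.0$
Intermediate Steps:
$O = - \frac{7}{11}$ ($O = \left(-7\right) \frac{1}{11} = - \frac{7}{11} \approx -0.63636$)
$s = -40$ ($s = - 2 \cdot 5 \left(1 + 3\right) = - 2 \cdot 5 \cdot 4 = \left(-2\right) 20 = -40$)
$x{\left(r,Y \right)} = 32 Y + \frac{56 r}{11}$ ($x{\left(r,Y \right)} = - 8 \left(- \frac{7 r}{11} - 4 Y\right) = - 8 \left(- 4 Y - \frac{7 r}{11}\right) = 32 Y + \frac{56 r}{11}$)
$s x{\left(1 \frac{1}{-2},-10 \right)} = - 40 \left(32 \left(-10\right) + \frac{56 \cdot 1 \frac{1}{-2}}{11}\right) = - 40 \left(-320 + \frac{56 \cdot 1 \left(- \frac{1}{2}\right)}{11}\right) = - 40 \left(-320 + \frac{56}{11} \left(- \frac{1}{2}\right)\right) = - 40 \left(-320 - \frac{28}{11}\right) = \left(-40\right) \left(- \frac{3548}{11}\right) = \frac{141920}{11}$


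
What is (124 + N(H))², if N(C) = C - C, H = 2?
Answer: 15376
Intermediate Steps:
N(C) = 0
(124 + N(H))² = (124 + 0)² = 124² = 15376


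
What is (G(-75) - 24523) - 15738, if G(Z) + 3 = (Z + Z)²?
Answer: -17764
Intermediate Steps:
G(Z) = -3 + 4*Z² (G(Z) = -3 + (Z + Z)² = -3 + (2*Z)² = -3 + 4*Z²)
(G(-75) - 24523) - 15738 = ((-3 + 4*(-75)²) - 24523) - 15738 = ((-3 + 4*5625) - 24523) - 15738 = ((-3 + 22500) - 24523) - 15738 = (22497 - 24523) - 15738 = -2026 - 15738 = -17764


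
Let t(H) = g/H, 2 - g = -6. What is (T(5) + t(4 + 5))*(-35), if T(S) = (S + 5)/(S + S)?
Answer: -595/9 ≈ -66.111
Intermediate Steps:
g = 8 (g = 2 - 1*(-6) = 2 + 6 = 8)
t(H) = 8/H
T(S) = (5 + S)/(2*S) (T(S) = (5 + S)/((2*S)) = (5 + S)*(1/(2*S)) = (5 + S)/(2*S))
(T(5) + t(4 + 5))*(-35) = ((1/2)*(5 + 5)/5 + 8/(4 + 5))*(-35) = ((1/2)*(1/5)*10 + 8/9)*(-35) = (1 + 8*(1/9))*(-35) = (1 + 8/9)*(-35) = (17/9)*(-35) = -595/9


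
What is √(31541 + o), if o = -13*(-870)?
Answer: √42851 ≈ 207.00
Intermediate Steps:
o = 11310
√(31541 + o) = √(31541 + 11310) = √42851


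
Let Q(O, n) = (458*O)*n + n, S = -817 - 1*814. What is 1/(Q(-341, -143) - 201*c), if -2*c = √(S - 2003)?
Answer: 74074/1654317800753 - I*√3634/4962953402259 ≈ 4.4776e-8 - 1.2147e-11*I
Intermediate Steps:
S = -1631 (S = -817 - 814 = -1631)
Q(O, n) = n + 458*O*n (Q(O, n) = 458*O*n + n = n + 458*O*n)
c = -I*√3634/2 (c = -√(-1631 - 2003)/2 = -I*√3634/2 ≈ -30.141*I)
1/(Q(-341, -143) - 201*c) = 1/(-143*(1 + 458*(-341)) - (-201)*I*√3634/2) = 1/(-143*(1 - 156178) + 201*I*√3634/2) = 1/(-143*(-156177) + 201*I*√3634/2) = 1/(22333311 + 201*I*√3634/2)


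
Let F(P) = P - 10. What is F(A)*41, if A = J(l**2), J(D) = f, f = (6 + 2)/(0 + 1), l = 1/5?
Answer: -82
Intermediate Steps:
l = 1/5 ≈ 0.20000
f = 8 (f = 8/1 = 8*1 = 8)
J(D) = 8
A = 8
F(P) = -10 + P
F(A)*41 = (-10 + 8)*41 = -2*41 = -82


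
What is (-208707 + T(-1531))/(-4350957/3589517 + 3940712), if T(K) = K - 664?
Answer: -757036314334/14145248365147 ≈ -0.053519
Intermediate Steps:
T(K) = -664 + K
(-208707 + T(-1531))/(-4350957/3589517 + 3940712) = (-208707 + (-664 - 1531))/(-4350957/3589517 + 3940712) = (-208707 - 2195)/(-4350957*1/3589517 + 3940712) = -210902/(-4350957/3589517 + 3940712) = -210902/14145248365147/3589517 = -210902*3589517/14145248365147 = -757036314334/14145248365147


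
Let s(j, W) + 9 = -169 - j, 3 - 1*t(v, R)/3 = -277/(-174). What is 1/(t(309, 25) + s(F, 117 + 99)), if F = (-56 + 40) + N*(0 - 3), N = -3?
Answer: -58/9673 ≈ -0.0059961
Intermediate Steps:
t(v, R) = 245/58 (t(v, R) = 9 - (-831)/(-174) = 9 - (-831)*(-1)/174 = 9 - 3*277/174 = 9 - 277/58 = 245/58)
F = -7 (F = (-56 + 40) - 3*(0 - 3) = -16 - 3*(-3) = -16 + 9 = -7)
s(j, W) = -178 - j (s(j, W) = -9 + (-169 - j) = -178 - j)
1/(t(309, 25) + s(F, 117 + 99)) = 1/(245/58 + (-178 - 1*(-7))) = 1/(245/58 + (-178 + 7)) = 1/(245/58 - 171) = 1/(-9673/58) = -58/9673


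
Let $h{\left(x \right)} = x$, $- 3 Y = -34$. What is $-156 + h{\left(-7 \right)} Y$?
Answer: $- \frac{706}{3} \approx -235.33$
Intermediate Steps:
$Y = \frac{34}{3}$ ($Y = \left(- \frac{1}{3}\right) \left(-34\right) = \frac{34}{3} \approx 11.333$)
$-156 + h{\left(-7 \right)} Y = -156 - \frac{238}{3} = - \frac{706}{3}$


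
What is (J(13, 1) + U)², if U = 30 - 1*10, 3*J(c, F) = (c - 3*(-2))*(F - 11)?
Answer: 16900/9 ≈ 1877.8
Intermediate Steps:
J(c, F) = (-11 + F)*(6 + c)/3 (J(c, F) = ((c - 3*(-2))*(F - 11))/3 = ((c + 6)*(-11 + F))/3 = ((6 + c)*(-11 + F))/3 = ((-11 + F)*(6 + c))/3 = (-11 + F)*(6 + c)/3)
U = 20 (U = 30 - 10 = 20)
(J(13, 1) + U)² = ((-22 + 2*1 - 11/3*13 + (⅓)*1*13) + 20)² = ((-22 + 2 - 143/3 + 13/3) + 20)² = (-190/3 + 20)² = (-130/3)² = 16900/9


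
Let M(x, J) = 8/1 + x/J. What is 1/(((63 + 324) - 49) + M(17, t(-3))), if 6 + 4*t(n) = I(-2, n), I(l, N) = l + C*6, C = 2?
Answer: 1/363 ≈ 0.0027548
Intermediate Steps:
I(l, N) = 12 + l (I(l, N) = l + 2*6 = l + 12 = 12 + l)
t(n) = 1 (t(n) = -3/2 + (12 - 2)/4 = -3/2 + (1/4)*10 = -3/2 + 5/2 = 1)
M(x, J) = 8 + x/J (M(x, J) = 8*1 + x/J = 8 + x/J)
1/(((63 + 324) - 49) + M(17, t(-3))) = 1/(((63 + 324) - 49) + (8 + 17/1)) = 1/((387 - 49) + (8 + 17*1)) = 1/(338 + (8 + 17)) = 1/(338 + 25) = 1/363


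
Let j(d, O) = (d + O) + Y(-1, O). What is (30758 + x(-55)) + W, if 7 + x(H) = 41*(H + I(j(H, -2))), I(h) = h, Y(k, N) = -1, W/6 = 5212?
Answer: 57390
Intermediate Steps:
W = 31272 (W = 6*5212 = 31272)
j(d, O) = -1 + O + d (j(d, O) = (d + O) - 1 = (O + d) - 1 = -1 + O + d)
x(H) = -130 + 82*H (x(H) = -7 + 41*(H + (-1 - 2 + H)) = -7 + 41*(H + (-3 + H)) = -7 + 41*(-3 + 2*H) = -7 + (-123 + 82*H) = -130 + 82*H)
(30758 + x(-55)) + W = (30758 + (-130 + 82*(-55))) + 31272 = (30758 + (-130 - 4510)) + 31272 = (30758 - 4640) + 31272 = 26118 + 31272 = 57390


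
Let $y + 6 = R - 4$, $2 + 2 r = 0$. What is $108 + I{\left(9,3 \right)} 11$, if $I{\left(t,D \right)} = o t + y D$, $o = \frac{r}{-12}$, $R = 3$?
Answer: $- \frac{459}{4} \approx -114.75$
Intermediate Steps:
$r = -1$ ($r = -1 + \frac{1}{2} \cdot 0 = -1 + 0 = -1$)
$y = -7$ ($y = -6 + \left(3 - 4\right) = -6 - 1 = -7$)
$o = \frac{1}{12}$ ($o = - \frac{1}{-12} = \left(-1\right) \left(- \frac{1}{12}\right) = \frac{1}{12} \approx 0.083333$)
$I{\left(t,D \right)} = - 7 D + \frac{t}{12}$ ($I{\left(t,D \right)} = \frac{t}{12} - 7 D = - 7 D + \frac{t}{12}$)
$108 + I{\left(9,3 \right)} 11 = 108 + \left(\left(-7\right) 3 + \frac{1}{12} \cdot 9\right) 11 = 108 + \left(-21 + \frac{3}{4}\right) 11 = 108 - \frac{891}{4} = - \frac{459}{4}$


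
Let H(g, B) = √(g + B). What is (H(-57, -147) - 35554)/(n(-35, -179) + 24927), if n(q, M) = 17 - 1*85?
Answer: -35554/24859 + 2*I*√51/24859 ≈ -1.4302 + 0.00057455*I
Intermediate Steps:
H(g, B) = √(B + g)
n(q, M) = -68 (n(q, M) = 17 - 85 = -68)
(H(-57, -147) - 35554)/(n(-35, -179) + 24927) = (√(-147 - 57) - 35554)/(-68 + 24927) = (√(-204) - 35554)/24859 = (2*I*√51 - 35554)*(1/24859) = (-35554 + 2*I*√51)*(1/24859) = -35554/24859 + 2*I*√51/24859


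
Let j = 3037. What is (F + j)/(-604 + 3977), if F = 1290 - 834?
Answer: 3493/3373 ≈ 1.0356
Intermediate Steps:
F = 456
(F + j)/(-604 + 3977) = (456 + 3037)/(-604 + 3977) = 3493/3373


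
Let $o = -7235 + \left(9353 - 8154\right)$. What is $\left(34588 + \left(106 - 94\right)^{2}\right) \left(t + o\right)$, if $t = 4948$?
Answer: $-37788416$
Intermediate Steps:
$o = -6036$ ($o = -7235 + 1199 = -6036$)
$\left(34588 + \left(106 - 94\right)^{2}\right) \left(t + o\right) = \left(34588 + \left(106 - 94\right)^{2}\right) \left(4948 - 6036\right) = \left(34588 + 12^{2}\right) \left(-1088\right) = \left(34588 + 144\right) \left(-1088\right) = 34732 \left(-1088\right) = -37788416$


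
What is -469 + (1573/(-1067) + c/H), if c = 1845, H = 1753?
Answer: -79820943/170041 ≈ -469.42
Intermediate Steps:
-469 + (1573/(-1067) + c/H) = -469 + (1573/(-1067) + 1845/1753) = -469 + (1573*(-1/1067) + 1845*(1/1753)) = -469 + (-143/97 + 1845/1753) = -469 - 71714/170041 = -79820943/170041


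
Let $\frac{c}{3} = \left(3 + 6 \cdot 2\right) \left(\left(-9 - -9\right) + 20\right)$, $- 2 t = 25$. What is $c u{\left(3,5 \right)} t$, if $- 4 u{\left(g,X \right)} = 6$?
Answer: $16875$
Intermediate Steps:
$t = - \frac{25}{2}$ ($t = \left(- \frac{1}{2}\right) 25 = - \frac{25}{2} \approx -12.5$)
$u{\left(g,X \right)} = - \frac{3}{2}$ ($u{\left(g,X \right)} = \left(- \frac{1}{4}\right) 6 = - \frac{3}{2}$)
$c = 900$ ($c = 3 \left(3 + 6 \cdot 2\right) \left(\left(-9 - -9\right) + 20\right) = 3 \left(3 + 12\right) \left(\left(-9 + 9\right) + 20\right) = 3 \cdot 15 \left(0 + 20\right) = 3 \cdot 15 \cdot 20 = 3 \cdot 300 = 900$)
$c u{\left(3,5 \right)} t = 900 \left(- \frac{3}{2}\right) \left(- \frac{25}{2}\right) = \left(-1350\right) \left(- \frac{25}{2}\right) = 16875$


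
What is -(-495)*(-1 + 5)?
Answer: 1980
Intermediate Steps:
-(-495)*(-1 + 5) = -(-495)*4 = -495*(-4) = 1980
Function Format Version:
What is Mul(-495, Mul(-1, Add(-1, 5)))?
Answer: 1980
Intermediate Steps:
Mul(-495, Mul(-1, Add(-1, 5))) = Mul(-495, Mul(-1, 4)) = Mul(-495, -4) = 1980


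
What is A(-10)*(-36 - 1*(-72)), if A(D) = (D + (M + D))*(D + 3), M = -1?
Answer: 5292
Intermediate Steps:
A(D) = (-1 + 2*D)*(3 + D) (A(D) = (D + (-1 + D))*(D + 3) = (-1 + 2*D)*(3 + D))
A(-10)*(-36 - 1*(-72)) = (-3 + 2*(-10)**2 + 5*(-10))*(-36 - 1*(-72)) = (-3 + 2*100 - 50)*(-36 + 72) = (-3 + 200 - 50)*36 = 147*36 = 5292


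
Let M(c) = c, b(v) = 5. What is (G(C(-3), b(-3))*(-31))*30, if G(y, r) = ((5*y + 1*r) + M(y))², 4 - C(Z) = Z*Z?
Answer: -581250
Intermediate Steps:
C(Z) = 4 - Z² (C(Z) = 4 - Z*Z = 4 - Z²)
G(y, r) = (r + 6*y)² (G(y, r) = ((5*y + 1*r) + y)² = ((5*y + r) + y)² = ((r + 5*y) + y)² = (r + 6*y)²)
(G(C(-3), b(-3))*(-31))*30 = ((5 + 6*(4 - 1*(-3)²))²*(-31))*30 = ((5 + 6*(4 - 1*9))²*(-31))*30 = ((5 + 6*(4 - 9))²*(-31))*30 = ((5 + 6*(-5))²*(-31))*30 = ((5 - 30)²*(-31))*30 = ((-25)²*(-31))*30 = (625*(-31))*30 = -19375*30 = -581250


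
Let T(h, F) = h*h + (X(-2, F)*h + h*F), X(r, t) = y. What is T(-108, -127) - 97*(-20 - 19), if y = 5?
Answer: 28623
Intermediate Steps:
X(r, t) = 5
T(h, F) = h**2 + 5*h + F*h (T(h, F) = h*h + (5*h + h*F) = h**2 + (5*h + F*h) = h**2 + 5*h + F*h)
T(-108, -127) - 97*(-20 - 19) = -108*(5 - 127 - 108) - 97*(-20 - 19) = -108*(-230) - 97*(-39) = 24840 - 1*(-3783) = 24840 + 3783 = 28623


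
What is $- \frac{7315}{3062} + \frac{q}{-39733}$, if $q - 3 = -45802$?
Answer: $- \frac{150410357}{121662446} \approx -1.2363$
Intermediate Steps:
$q = -45799$ ($q = 3 - 45802 = -45799$)
$- \frac{7315}{3062} + \frac{q}{-39733} = - \frac{7315}{3062} - \frac{45799}{-39733} = \left(-7315\right) \frac{1}{3062} - - \frac{45799}{39733} = - \frac{7315}{3062} + \frac{45799}{39733} = - \frac{150410357}{121662446}$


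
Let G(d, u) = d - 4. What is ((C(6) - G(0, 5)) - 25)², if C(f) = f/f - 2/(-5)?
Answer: 9604/25 ≈ 384.16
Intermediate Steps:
G(d, u) = -4 + d
C(f) = 7/5 (C(f) = 1 - 2*(-⅕) = 1 + ⅖ = 7/5)
((C(6) - G(0, 5)) - 25)² = ((7/5 - (-4 + 0)) - 25)² = ((7/5 - 1*(-4)) - 25)² = ((7/5 + 4) - 25)² = (27/5 - 25)² = (-98/5)² = 9604/25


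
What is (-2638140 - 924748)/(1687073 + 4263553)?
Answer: -1781444/2975313 ≈ -0.59874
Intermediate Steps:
(-2638140 - 924748)/(1687073 + 4263553) = -3562888/5950626 = -3562888*1/5950626 = -1781444/2975313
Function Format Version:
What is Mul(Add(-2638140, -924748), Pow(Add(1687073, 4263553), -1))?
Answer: Rational(-1781444, 2975313) ≈ -0.59874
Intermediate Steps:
Mul(Add(-2638140, -924748), Pow(Add(1687073, 4263553), -1)) = Mul(-3562888, Pow(5950626, -1)) = Mul(-3562888, Rational(1, 5950626)) = Rational(-1781444, 2975313)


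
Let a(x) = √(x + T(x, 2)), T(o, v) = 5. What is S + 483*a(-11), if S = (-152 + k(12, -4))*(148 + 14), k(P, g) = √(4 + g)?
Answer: -24624 + 483*I*√6 ≈ -24624.0 + 1183.1*I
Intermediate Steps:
S = -24624 (S = (-152 + √(4 - 4))*(148 + 14) = (-152 + √0)*162 = (-152 + 0)*162 = -152*162 = -24624)
a(x) = √(5 + x) (a(x) = √(x + 5) = √(5 + x))
S + 483*a(-11) = -24624 + 483*√(5 - 11) = -24624 + 483*√(-6) = -24624 + 483*(I*√6) = -24624 + 483*I*√6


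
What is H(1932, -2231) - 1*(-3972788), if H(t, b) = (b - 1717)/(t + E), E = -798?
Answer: 107265182/27 ≈ 3.9728e+6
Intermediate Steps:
H(t, b) = (-1717 + b)/(-798 + t) (H(t, b) = (b - 1717)/(t - 798) = (-1717 + b)/(-798 + t))
H(1932, -2231) - 1*(-3972788) = (-1717 - 2231)/(-798 + 1932) - 1*(-3972788) = -3948/1134 + 3972788 = (1/1134)*(-3948) + 3972788 = -94/27 + 3972788 = 107265182/27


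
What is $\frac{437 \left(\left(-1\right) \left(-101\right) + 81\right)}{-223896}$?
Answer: $- \frac{2093}{5892} \approx -0.35523$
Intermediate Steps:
$\frac{437 \left(\left(-1\right) \left(-101\right) + 81\right)}{-223896} = 437 \left(101 + 81\right) \left(- \frac{1}{223896}\right) = 437 \cdot 182 \left(- \frac{1}{223896}\right) = 79534 \left(- \frac{1}{223896}\right) = - \frac{2093}{5892}$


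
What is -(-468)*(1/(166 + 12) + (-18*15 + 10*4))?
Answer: -9579726/89 ≈ -1.0764e+5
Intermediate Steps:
-(-468)*(1/(166 + 12) + (-18*15 + 10*4)) = -(-468)*(1/178 + (-270 + 40)) = -(-468)*(1/178 - 230) = -(-468)*(-40939)/178 = -1*9579726/89 = -9579726/89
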